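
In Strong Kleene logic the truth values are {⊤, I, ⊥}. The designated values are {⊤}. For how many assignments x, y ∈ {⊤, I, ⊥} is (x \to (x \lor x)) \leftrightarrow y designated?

2

Designated under: (x=⊤, y=⊤); (x=⊥, y=⊤).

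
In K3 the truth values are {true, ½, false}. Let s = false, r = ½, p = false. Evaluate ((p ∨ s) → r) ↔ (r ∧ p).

false

p ∨ s = false ∨ false = false
(p ∨ s) → r = false → ½ = true  [¬false ∨ ½]
r ∧ p = ½ ∧ false = false
((p ∨ s) → r) ↔ (r ∧ p) = true ↔ false = false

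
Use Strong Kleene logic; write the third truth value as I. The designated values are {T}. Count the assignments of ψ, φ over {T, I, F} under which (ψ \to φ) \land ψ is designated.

1

Designated under: (ψ=T, φ=T).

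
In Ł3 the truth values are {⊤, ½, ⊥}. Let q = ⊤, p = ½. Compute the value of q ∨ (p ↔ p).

⊤

p ↔ p = ½ ↔ ½ = ⊤  [1 − |½−½|]
q ∨ (p ↔ p) = ⊤ ∨ ⊤ = ⊤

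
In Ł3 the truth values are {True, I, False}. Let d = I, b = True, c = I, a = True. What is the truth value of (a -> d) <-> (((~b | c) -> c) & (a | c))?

a -> d = True -> I = I  [min(1, 1−1+½)]
~b = ~True = False
~b | c = False | I = I
(~b | c) -> c = I -> I = True
a | c = True | I = True
((~b | c) -> c) & (a | c) = True & True = True
(a -> d) <-> (((~b | c) -> c) & (a | c)) = I <-> True = I

I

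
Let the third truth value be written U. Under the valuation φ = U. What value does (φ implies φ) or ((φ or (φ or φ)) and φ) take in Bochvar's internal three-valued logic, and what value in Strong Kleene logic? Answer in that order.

U; U

In Bochvar's internal three-valued logic: φ implies φ = U implies U = U
φ or φ = U or U = U
φ or (φ or φ) = U or U = U
(φ or (φ or φ)) and φ = U and U = U
(φ implies φ) or ((φ or (φ or φ)) and φ) = U or U = U
In Strong Kleene logic: φ implies φ = U implies U = U  [not U or U]
φ or φ = U or U = U
φ or (φ or φ) = U or U = U
(φ or (φ or φ)) and φ = U and U = U
(φ implies φ) or ((φ or (φ or φ)) and φ) = U or U = U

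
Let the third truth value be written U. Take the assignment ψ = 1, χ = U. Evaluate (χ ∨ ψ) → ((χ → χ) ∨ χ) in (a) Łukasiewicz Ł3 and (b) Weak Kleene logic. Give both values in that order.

In Łukasiewicz Ł3: χ ∨ ψ = U ∨ 1 = 1
χ → χ = U → U = 1  [min(1, 1−½+½)]
(χ → χ) ∨ χ = 1 ∨ U = 1
(χ ∨ ψ) → ((χ → χ) ∨ χ) = 1 → 1 = 1
In Weak Kleene logic: χ ∨ ψ = U ∨ 1 = U
χ → χ = U → U = U
(χ → χ) ∨ χ = U ∨ U = U
(χ ∨ ψ) → ((χ → χ) ∨ χ) = U → U = U
They differ because Łukasiewicz Ł3 and Weak Kleene logic treat U differently under the binary connectives.

1; U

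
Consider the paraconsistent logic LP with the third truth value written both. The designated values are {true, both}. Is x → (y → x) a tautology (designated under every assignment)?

Every assignment of x, y over {true, both, false} gives a value in {true, both}.
In particular, with x=both, y=both: x → (y → x) = both.

Yes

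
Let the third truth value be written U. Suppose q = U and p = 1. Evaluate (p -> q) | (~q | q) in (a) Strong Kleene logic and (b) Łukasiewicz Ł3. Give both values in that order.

In Strong Kleene logic: p -> q = 1 -> U = U  [~1 | U]
~q = ~U = U
~q | q = U | U = U
(p -> q) | (~q | q) = U | U = U
In Łukasiewicz Ł3: p -> q = 1 -> U = U  [min(1, 1−1+½)]
~q = ~U = U
~q | q = U | U = U
(p -> q) | (~q | q) = U | U = U

U; U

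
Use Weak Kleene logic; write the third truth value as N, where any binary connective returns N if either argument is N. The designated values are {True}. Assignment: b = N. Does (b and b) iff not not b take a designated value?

b and b = N and N = N
not b = not N = N
not not b = not N = N
(b and b) iff not not b = N iff N = N
N ∉ {True}.

No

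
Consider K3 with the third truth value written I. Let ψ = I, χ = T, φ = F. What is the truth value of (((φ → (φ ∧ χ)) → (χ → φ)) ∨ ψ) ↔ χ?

I

φ ∧ χ = F ∧ T = F
φ → (φ ∧ χ) = F → F = T
χ → φ = T → F = F
(φ → (φ ∧ χ)) → (χ → φ) = T → F = F
((φ → (φ ∧ χ)) → (χ → φ)) ∨ ψ = F ∨ I = I
(((φ → (φ ∧ χ)) → (χ → φ)) ∨ ψ) ↔ χ = I ↔ T = I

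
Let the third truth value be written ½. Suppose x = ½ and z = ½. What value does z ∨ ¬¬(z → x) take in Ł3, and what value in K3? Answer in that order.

In Ł3: z → x = ½ → ½ = T  [min(1, 1−½+½)]
¬(z → x) = ¬T = F
¬¬(z → x) = ¬F = T
z ∨ ¬¬(z → x) = ½ ∨ T = T
In K3: z → x = ½ → ½ = ½  [¬½ ∨ ½]
¬(z → x) = ¬½ = ½
¬¬(z → x) = ¬½ = ½
z ∨ ¬¬(z → x) = ½ ∨ ½ = ½
They differ because Ł3 and K3 treat ½ differently under implication.

T; ½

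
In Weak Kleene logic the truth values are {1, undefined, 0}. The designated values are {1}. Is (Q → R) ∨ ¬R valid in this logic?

Countermodel: Q=1, R=undefined gives undefined, which is not designated.

No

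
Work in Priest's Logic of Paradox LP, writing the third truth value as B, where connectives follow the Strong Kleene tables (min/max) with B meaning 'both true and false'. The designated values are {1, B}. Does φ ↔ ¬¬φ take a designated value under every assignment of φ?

Yes

Every assignment of φ over {1, B, 0} gives a value in {1, B}.
In particular, with φ=B: φ ↔ ¬¬φ = B.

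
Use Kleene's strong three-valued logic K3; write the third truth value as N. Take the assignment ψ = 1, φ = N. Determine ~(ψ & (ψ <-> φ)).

N

ψ <-> φ = 1 <-> N = N
ψ & (ψ <-> φ) = 1 & N = N
~(ψ & (ψ <-> φ)) = ~N = N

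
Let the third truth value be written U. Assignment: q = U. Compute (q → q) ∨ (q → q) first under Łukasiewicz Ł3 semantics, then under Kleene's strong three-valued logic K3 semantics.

1; U

In Łukasiewicz Ł3: q → q = U → U = 1  [min(1, 1−½+½)]
q → q = U → U = 1
(q → q) ∨ (q → q) = 1 ∨ 1 = 1
In Kleene's strong three-valued logic K3: q → q = U → U = U
q → q = U → U = U
(q → q) ∨ (q → q) = U ∨ U = U
They differ because Łukasiewicz Ł3 and Kleene's strong three-valued logic K3 treat U differently under implication.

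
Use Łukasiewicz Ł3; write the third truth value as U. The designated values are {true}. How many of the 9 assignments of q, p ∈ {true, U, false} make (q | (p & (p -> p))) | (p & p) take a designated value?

Of the 9 assignments, 5 give a value in {true}.

5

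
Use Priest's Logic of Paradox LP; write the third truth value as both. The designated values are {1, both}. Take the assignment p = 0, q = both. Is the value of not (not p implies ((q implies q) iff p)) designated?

not p = not 0 = 1
q implies q = both implies both = both  [not both or both]
(q implies q) iff p = both iff 0 = both
not p implies ((q implies q) iff p) = 1 implies both = both
not (not p implies ((q implies q) iff p)) = not both = both
both ∈ {1, both}.

Yes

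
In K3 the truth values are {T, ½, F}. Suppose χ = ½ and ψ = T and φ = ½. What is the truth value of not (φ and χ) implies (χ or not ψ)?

φ and χ = ½ and ½ = ½
not (φ and χ) = not ½ = ½
not ψ = not T = F
χ or not ψ = ½ or F = ½
not (φ and χ) implies (χ or not ψ) = ½ implies ½ = ½  [not ½ or ½]

½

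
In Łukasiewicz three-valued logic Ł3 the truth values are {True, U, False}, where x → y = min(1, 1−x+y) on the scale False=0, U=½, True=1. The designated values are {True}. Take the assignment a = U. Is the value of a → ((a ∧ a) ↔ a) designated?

a ∧ a = U ∧ U = U
(a ∧ a) ↔ a = U ↔ U = True  [1 − |½−½|]
a → ((a ∧ a) ↔ a) = U → True = True
True ∈ {True}.

Yes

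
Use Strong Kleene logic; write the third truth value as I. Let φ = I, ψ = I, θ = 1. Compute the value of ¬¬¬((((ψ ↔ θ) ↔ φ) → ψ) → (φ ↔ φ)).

ψ ↔ θ = I ↔ 1 = I
(ψ ↔ θ) ↔ φ = I ↔ I = I
((ψ ↔ θ) ↔ φ) → ψ = I → I = I  [¬I ∨ I]
φ ↔ φ = I ↔ I = I
(((ψ ↔ θ) ↔ φ) → ψ) → (φ ↔ φ) = I → I = I
¬((((ψ ↔ θ) ↔ φ) → ψ) → (φ ↔ φ)) = ¬I = I
¬¬((((ψ ↔ θ) ↔ φ) → ψ) → (φ ↔ φ)) = ¬I = I
¬¬¬((((ψ ↔ θ) ↔ φ) → ψ) → (φ ↔ φ)) = ¬I = I

I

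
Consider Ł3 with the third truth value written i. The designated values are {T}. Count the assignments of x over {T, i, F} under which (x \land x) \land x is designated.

1

x=T: T ✓
x=i: i ·
x=F: F ·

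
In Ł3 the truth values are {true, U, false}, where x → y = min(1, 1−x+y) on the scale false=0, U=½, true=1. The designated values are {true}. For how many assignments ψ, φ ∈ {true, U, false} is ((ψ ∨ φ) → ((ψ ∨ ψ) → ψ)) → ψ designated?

3

Designated under: (ψ=true, φ=true); (ψ=true, φ=U); (ψ=true, φ=false).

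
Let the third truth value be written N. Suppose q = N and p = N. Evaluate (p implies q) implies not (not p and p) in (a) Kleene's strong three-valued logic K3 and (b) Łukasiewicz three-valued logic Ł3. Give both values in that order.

In Kleene's strong three-valued logic K3: p implies q = N implies N = N  [not N or N]
not p = not N = N
not p and p = N and N = N
not (not p and p) = not N = N
(p implies q) implies not (not p and p) = N implies N = N
In Łukasiewicz three-valued logic Ł3: p implies q = N implies N = true  [min(1, 1−½+½)]
not p = not N = N
not p and p = N and N = N
not (not p and p) = not N = N
(p implies q) implies not (not p and p) = true implies N = N

N; N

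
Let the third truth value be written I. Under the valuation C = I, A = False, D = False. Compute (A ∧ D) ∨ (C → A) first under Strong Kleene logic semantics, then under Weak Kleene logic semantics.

I; I

In Strong Kleene logic: A ∧ D = False ∧ False = False
C → A = I → False = I  [¬I ∨ False]
(A ∧ D) ∨ (C → A) = False ∨ I = I
In Weak Kleene logic: A ∧ D = False ∧ False = False
C → A = I → False = I
(A ∧ D) ∨ (C → A) = False ∨ I = I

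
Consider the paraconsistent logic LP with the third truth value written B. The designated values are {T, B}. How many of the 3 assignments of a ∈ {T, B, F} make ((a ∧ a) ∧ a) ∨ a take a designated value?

2

a=T: T ✓
a=B: B ✓
a=F: F ·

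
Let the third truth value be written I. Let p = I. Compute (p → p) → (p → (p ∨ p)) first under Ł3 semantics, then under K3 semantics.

In Ł3: p → p = I → I = True
p ∨ p = I ∨ I = I
p → (p ∨ p) = I → I = True
(p → p) → (p → (p ∨ p)) = True → True = True
In K3: p → p = I → I = I  [¬I ∨ I]
p ∨ p = I ∨ I = I
p → (p ∨ p) = I → I = I
(p → p) → (p → (p ∨ p)) = I → I = I
They differ because Ł3 and K3 treat I differently under implication.

True; I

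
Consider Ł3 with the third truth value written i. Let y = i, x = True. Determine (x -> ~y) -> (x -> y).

True

~y = ~i = i
x -> ~y = True -> i = i
x -> y = True -> i = i
(x -> ~y) -> (x -> y) = i -> i = True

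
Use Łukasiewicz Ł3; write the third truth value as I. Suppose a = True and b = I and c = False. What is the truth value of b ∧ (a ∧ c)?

False

a ∧ c = True ∧ False = False
b ∧ (a ∧ c) = I ∧ False = False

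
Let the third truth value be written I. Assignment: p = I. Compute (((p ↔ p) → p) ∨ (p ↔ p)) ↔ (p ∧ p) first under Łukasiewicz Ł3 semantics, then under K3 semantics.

In Łukasiewicz Ł3: p ↔ p = I ↔ I = T  [1 − |½−½|]
(p ↔ p) → p = T → I = I
p ↔ p = I ↔ I = T
((p ↔ p) → p) ∨ (p ↔ p) = I ∨ T = T
p ∧ p = I ∧ I = I
(((p ↔ p) → p) ∨ (p ↔ p)) ↔ (p ∧ p) = T ↔ I = I
In K3: p ↔ p = I ↔ I = I
(p ↔ p) → p = I → I = I  [¬I ∨ I]
p ↔ p = I ↔ I = I
((p ↔ p) → p) ∨ (p ↔ p) = I ∨ I = I
p ∧ p = I ∧ I = I
(((p ↔ p) → p) ∨ (p ↔ p)) ↔ (p ∧ p) = I ↔ I = I

I; I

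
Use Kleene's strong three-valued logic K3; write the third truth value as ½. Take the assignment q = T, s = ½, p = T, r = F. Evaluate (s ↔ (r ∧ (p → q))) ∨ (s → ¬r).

p → q = T → T = T
r ∧ (p → q) = F ∧ T = F
s ↔ (r ∧ (p → q)) = ½ ↔ F = ½
¬r = ¬F = T
s → ¬r = ½ → T = T  [¬½ ∨ T]
(s ↔ (r ∧ (p → q))) ∨ (s → ¬r) = ½ ∨ T = T

T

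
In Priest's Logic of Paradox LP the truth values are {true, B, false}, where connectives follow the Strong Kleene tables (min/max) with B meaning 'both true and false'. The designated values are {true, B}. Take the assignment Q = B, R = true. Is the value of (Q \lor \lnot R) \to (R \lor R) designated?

\lnot R = \lnot true = false
Q \lor \lnot R = B \lor false = B
R \lor R = true \lor true = true
(Q \lor \lnot R) \to (R \lor R) = B \to true = true  [\lnot B \lor true]
true ∈ {true, B}.

Yes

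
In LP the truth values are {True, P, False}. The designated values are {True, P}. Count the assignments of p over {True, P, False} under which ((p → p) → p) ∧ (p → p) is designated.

2

p=True: True ✓
p=P: P ✓
p=False: False ·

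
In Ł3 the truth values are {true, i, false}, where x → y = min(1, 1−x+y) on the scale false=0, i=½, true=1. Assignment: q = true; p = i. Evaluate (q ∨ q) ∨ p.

q ∨ q = true ∨ true = true
(q ∨ q) ∨ p = true ∨ i = true

true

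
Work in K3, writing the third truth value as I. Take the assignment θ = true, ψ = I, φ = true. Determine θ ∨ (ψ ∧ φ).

true

ψ ∧ φ = I ∧ true = I
θ ∨ (ψ ∧ φ) = true ∨ I = true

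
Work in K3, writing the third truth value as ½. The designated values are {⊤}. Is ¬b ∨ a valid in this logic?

No

Countermodel: b=⊤, a=½ gives ½, which is not designated.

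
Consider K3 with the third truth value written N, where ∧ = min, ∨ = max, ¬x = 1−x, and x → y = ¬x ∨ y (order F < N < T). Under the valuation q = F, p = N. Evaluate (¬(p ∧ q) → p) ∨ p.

N

p ∧ q = N ∧ F = F
¬(p ∧ q) = ¬F = T
¬(p ∧ q) → p = T → N = N  [¬T ∨ N]
(¬(p ∧ q) → p) ∨ p = N ∨ N = N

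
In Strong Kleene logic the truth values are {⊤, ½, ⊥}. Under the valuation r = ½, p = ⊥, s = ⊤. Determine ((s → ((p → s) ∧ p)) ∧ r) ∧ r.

p → s = ⊥ → ⊤ = ⊤
(p → s) ∧ p = ⊤ ∧ ⊥ = ⊥
s → ((p → s) ∧ p) = ⊤ → ⊥ = ⊥
(s → ((p → s) ∧ p)) ∧ r = ⊥ ∧ ½ = ⊥
((s → ((p → s) ∧ p)) ∧ r) ∧ r = ⊥ ∧ ½ = ⊥

⊥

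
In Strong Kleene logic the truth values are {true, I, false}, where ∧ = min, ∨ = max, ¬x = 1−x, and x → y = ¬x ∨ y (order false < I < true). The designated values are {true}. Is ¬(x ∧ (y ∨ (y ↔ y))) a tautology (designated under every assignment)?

No

Countermodel: x=true, y=true gives false, which is not designated.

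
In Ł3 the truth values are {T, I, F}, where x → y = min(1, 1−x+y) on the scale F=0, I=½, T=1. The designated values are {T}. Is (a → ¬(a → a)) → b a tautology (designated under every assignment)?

Countermodel: a=I, b=F gives I, which is not designated.

No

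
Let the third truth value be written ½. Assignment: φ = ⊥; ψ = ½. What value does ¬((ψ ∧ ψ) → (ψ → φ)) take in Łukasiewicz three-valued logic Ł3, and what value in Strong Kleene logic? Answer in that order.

⊥; ½

In Łukasiewicz three-valued logic Ł3: ψ ∧ ψ = ½ ∧ ½ = ½
ψ → φ = ½ → ⊥ = ½
(ψ ∧ ψ) → (ψ → φ) = ½ → ½ = ⊤
¬((ψ ∧ ψ) → (ψ → φ)) = ¬⊤ = ⊥
In Strong Kleene logic: ψ ∧ ψ = ½ ∧ ½ = ½
ψ → φ = ½ → ⊥ = ½  [¬½ ∨ ⊥]
(ψ ∧ ψ) → (ψ → φ) = ½ → ½ = ½
¬((ψ ∧ ψ) → (ψ → φ)) = ¬½ = ½
They differ because Łukasiewicz three-valued logic Ł3 and Strong Kleene logic treat ½ differently under implication.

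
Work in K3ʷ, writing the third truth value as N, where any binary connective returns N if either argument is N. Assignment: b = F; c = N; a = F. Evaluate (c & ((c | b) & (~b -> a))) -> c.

c | b = N | F = N
~b = ~F = T
~b -> a = T -> F = F
(c | b) & (~b -> a) = N & F = N
c & ((c | b) & (~b -> a)) = N & N = N
(c & ((c | b) & (~b -> a))) -> c = N -> N = N

N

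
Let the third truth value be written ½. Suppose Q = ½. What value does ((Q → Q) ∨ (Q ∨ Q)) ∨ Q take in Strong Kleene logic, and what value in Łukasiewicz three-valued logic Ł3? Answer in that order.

½; T

In Strong Kleene logic: Q → Q = ½ → ½ = ½  [¬½ ∨ ½]
Q ∨ Q = ½ ∨ ½ = ½
(Q → Q) ∨ (Q ∨ Q) = ½ ∨ ½ = ½
((Q → Q) ∨ (Q ∨ Q)) ∨ Q = ½ ∨ ½ = ½
In Łukasiewicz three-valued logic Ł3: Q → Q = ½ → ½ = T  [min(1, 1−½+½)]
Q ∨ Q = ½ ∨ ½ = ½
(Q → Q) ∨ (Q ∨ Q) = T ∨ ½ = T
((Q → Q) ∨ (Q ∨ Q)) ∨ Q = T ∨ ½ = T
They differ because Strong Kleene logic and Łukasiewicz three-valued logic Ł3 treat ½ differently under implication.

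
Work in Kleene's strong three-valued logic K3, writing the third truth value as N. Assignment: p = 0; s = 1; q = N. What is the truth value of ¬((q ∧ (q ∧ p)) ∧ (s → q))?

1

q ∧ p = N ∧ 0 = 0
q ∧ (q ∧ p) = N ∧ 0 = 0
s → q = 1 → N = N
(q ∧ (q ∧ p)) ∧ (s → q) = 0 ∧ N = 0
¬((q ∧ (q ∧ p)) ∧ (s → q)) = ¬0 = 1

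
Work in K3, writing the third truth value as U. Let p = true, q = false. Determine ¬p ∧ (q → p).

false

¬p = ¬true = false
q → p = false → true = true
¬p ∧ (q → p) = false ∧ true = false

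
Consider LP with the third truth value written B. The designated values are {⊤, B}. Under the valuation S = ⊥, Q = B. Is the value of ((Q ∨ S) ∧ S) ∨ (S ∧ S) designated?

Q ∨ S = B ∨ ⊥ = B
(Q ∨ S) ∧ S = B ∧ ⊥ = ⊥
S ∧ S = ⊥ ∧ ⊥ = ⊥
((Q ∨ S) ∧ S) ∨ (S ∧ S) = ⊥ ∨ ⊥ = ⊥
⊥ ∉ {⊤, B}.

No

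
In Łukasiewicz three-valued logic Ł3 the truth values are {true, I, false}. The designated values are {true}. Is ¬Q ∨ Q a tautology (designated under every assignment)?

Countermodel: Q=I gives I, which is not designated.

No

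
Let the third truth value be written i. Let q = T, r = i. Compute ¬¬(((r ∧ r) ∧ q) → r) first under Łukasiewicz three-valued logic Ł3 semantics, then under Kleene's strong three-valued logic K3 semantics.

In Łukasiewicz three-valued logic Ł3: r ∧ r = i ∧ i = i
(r ∧ r) ∧ q = i ∧ T = i
((r ∧ r) ∧ q) → r = i → i = T  [min(1, 1−½+½)]
¬(((r ∧ r) ∧ q) → r) = ¬T = F
¬¬(((r ∧ r) ∧ q) → r) = ¬F = T
In Kleene's strong three-valued logic K3: r ∧ r = i ∧ i = i
(r ∧ r) ∧ q = i ∧ T = i
((r ∧ r) ∧ q) → r = i → i = i  [¬i ∨ i]
¬(((r ∧ r) ∧ q) → r) = ¬i = i
¬¬(((r ∧ r) ∧ q) → r) = ¬i = i
They differ because Łukasiewicz three-valued logic Ł3 and Kleene's strong three-valued logic K3 treat i differently under implication.

T; i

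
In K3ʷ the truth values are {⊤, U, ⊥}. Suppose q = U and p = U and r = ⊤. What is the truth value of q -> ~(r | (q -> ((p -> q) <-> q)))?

U

p -> q = U -> U = U  [any arg is the third value ⇒ result is the third value]
(p -> q) <-> q = U <-> U = U
q -> ((p -> q) <-> q) = U -> U = U
r | (q -> ((p -> q) <-> q)) = ⊤ | U = U
~(r | (q -> ((p -> q) <-> q))) = ~U = U
q -> ~(r | (q -> ((p -> q) <-> q))) = U -> U = U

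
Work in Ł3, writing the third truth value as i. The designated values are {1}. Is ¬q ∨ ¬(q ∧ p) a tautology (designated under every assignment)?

Countermodel: q=1, p=1 gives 0, which is not designated.

No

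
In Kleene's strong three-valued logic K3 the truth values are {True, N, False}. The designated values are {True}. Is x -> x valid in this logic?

Countermodel: x=N gives N, which is not designated.

No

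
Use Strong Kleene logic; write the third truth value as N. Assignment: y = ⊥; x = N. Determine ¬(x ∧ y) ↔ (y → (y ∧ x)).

x ∧ y = N ∧ ⊥ = ⊥
¬(x ∧ y) = ¬⊥ = ⊤
y ∧ x = ⊥ ∧ N = ⊥
y → (y ∧ x) = ⊥ → ⊥ = ⊤
¬(x ∧ y) ↔ (y → (y ∧ x)) = ⊤ ↔ ⊤ = ⊤

⊤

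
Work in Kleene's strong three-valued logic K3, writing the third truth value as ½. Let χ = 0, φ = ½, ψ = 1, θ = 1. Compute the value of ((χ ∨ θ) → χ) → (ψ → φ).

χ ∨ θ = 0 ∨ 1 = 1
(χ ∨ θ) → χ = 1 → 0 = 0
ψ → φ = 1 → ½ = ½  [¬1 ∨ ½]
((χ ∨ θ) → χ) → (ψ → φ) = 0 → ½ = 1

1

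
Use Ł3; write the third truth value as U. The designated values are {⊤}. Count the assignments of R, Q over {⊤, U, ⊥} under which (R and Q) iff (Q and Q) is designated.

Of the 9 assignments, 6 give a value in {⊤}.

6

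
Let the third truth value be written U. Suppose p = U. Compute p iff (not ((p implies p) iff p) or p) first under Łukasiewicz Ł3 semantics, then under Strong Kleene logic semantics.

In Łukasiewicz Ł3: p implies p = U implies U = T  [min(1, 1−½+½)]
(p implies p) iff p = T iff U = U
not ((p implies p) iff p) = not U = U
not ((p implies p) iff p) or p = U or U = U
p iff (not ((p implies p) iff p) or p) = U iff U = T
In Strong Kleene logic: p implies p = U implies U = U  [not U or U]
(p implies p) iff p = U iff U = U
not ((p implies p) iff p) = not U = U
not ((p implies p) iff p) or p = U or U = U
p iff (not ((p implies p) iff p) or p) = U iff U = U
They differ because Łukasiewicz Ł3 and Strong Kleene logic treat U differently under implication.

T; U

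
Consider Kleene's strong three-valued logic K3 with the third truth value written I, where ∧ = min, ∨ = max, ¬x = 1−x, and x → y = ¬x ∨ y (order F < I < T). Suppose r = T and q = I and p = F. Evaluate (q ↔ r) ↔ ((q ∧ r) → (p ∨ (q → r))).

q ↔ r = I ↔ T = I
q ∧ r = I ∧ T = I
q → r = I → T = T  [¬I ∨ T]
p ∨ (q → r) = F ∨ T = T
(q ∧ r) → (p ∨ (q → r)) = I → T = T
(q ↔ r) ↔ ((q ∧ r) → (p ∨ (q → r))) = I ↔ T = I

I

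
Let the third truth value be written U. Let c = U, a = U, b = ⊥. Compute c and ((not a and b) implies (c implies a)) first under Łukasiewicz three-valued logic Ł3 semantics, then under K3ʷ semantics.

U; U

In Łukasiewicz three-valued logic Ł3: not a = not U = U
not a and b = U and ⊥ = ⊥
c implies a = U implies U = ⊤  [min(1, 1−½+½)]
(not a and b) implies (c implies a) = ⊥ implies ⊤ = ⊤
c and ((not a and b) implies (c implies a)) = U and ⊤ = U
In K3ʷ: not a = not U = U
not a and b = U and ⊥ = U
c implies a = U implies U = U  [any arg is the third value ⇒ result is the third value]
(not a and b) implies (c implies a) = U implies U = U
c and ((not a and b) implies (c implies a)) = U and U = U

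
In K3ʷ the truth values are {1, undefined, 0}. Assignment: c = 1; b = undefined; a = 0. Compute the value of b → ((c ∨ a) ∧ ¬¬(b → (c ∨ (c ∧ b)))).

undefined

c ∨ a = 1 ∨ 0 = 1
c ∧ b = 1 ∧ undefined = undefined
c ∨ (c ∧ b) = 1 ∨ undefined = undefined
b → (c ∨ (c ∧ b)) = undefined → undefined = undefined  [any arg is the third value ⇒ result is the third value]
¬(b → (c ∨ (c ∧ b))) = ¬undefined = undefined
¬¬(b → (c ∨ (c ∧ b))) = ¬undefined = undefined
(c ∨ a) ∧ ¬¬(b → (c ∨ (c ∧ b))) = 1 ∧ undefined = undefined
b → ((c ∨ a) ∧ ¬¬(b → (c ∨ (c ∧ b)))) = undefined → undefined = undefined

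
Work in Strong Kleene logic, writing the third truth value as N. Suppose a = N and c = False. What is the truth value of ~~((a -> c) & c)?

False

a -> c = N -> False = N  [~N | False]
(a -> c) & c = N & False = False
~((a -> c) & c) = ~False = True
~~((a -> c) & c) = ~True = False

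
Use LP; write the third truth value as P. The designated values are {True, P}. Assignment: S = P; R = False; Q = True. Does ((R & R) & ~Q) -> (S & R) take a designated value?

Yes

R & R = False & False = False
~Q = ~True = False
(R & R) & ~Q = False & False = False
S & R = P & False = False
((R & R) & ~Q) -> (S & R) = False -> False = True
True ∈ {True, P}.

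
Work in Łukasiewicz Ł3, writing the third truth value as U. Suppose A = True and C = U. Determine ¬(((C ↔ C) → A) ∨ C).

C ↔ C = U ↔ U = True  [1 − |½−½|]
(C ↔ C) → A = True → True = True
((C ↔ C) → A) ∨ C = True ∨ U = True
¬(((C ↔ C) → A) ∨ C) = ¬True = False

False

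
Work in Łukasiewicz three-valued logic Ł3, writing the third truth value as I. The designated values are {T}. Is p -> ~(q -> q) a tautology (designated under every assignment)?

No

Countermodel: p=T, q=T gives F, which is not designated.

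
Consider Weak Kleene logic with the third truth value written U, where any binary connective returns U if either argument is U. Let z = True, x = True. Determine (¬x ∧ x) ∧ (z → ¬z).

¬x = ¬True = False
¬x ∧ x = False ∧ True = False
¬z = ¬True = False
z → ¬z = True → False = False
(¬x ∧ x) ∧ (z → ¬z) = False ∧ False = False

False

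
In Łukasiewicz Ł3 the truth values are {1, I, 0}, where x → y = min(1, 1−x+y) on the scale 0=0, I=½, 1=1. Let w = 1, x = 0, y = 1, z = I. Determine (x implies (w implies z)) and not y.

w implies z = 1 implies I = I  [min(1, 1−1+½)]
x implies (w implies z) = 0 implies I = 1
not y = not 1 = 0
(x implies (w implies z)) and not y = 1 and 0 = 0

0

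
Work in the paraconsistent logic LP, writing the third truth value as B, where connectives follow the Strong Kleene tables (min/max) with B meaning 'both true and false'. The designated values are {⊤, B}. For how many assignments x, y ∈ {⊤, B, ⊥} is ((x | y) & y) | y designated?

6

Of the 9 assignments, 6 give a value in {⊤, B}.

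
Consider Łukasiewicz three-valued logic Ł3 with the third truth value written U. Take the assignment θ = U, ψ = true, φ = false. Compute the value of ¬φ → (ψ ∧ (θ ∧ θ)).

U

¬φ = ¬false = true
θ ∧ θ = U ∧ U = U
ψ ∧ (θ ∧ θ) = true ∧ U = U
¬φ → (ψ ∧ (θ ∧ θ)) = true → U = U  [min(1, 1−1+½)]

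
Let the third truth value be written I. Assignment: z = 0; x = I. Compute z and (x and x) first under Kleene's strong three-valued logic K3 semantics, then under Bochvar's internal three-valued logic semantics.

In Kleene's strong three-valued logic K3: x and x = I and I = I
z and (x and x) = 0 and I = 0
In Bochvar's internal three-valued logic: x and x = I and I = I
z and (x and x) = 0 and I = I
They differ because Kleene's strong three-valued logic K3 and Bochvar's internal three-valued logic treat I differently under the binary connectives.

0; I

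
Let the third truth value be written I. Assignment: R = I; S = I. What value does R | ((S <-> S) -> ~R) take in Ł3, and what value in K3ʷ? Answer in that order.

I; I

In Ł3: S <-> S = I <-> I = true
~R = ~I = I
(S <-> S) -> ~R = true -> I = I
R | ((S <-> S) -> ~R) = I | I = I
In K3ʷ: S <-> S = I <-> I = I
~R = ~I = I
(S <-> S) -> ~R = I -> I = I  [any arg is the third value ⇒ result is the third value]
R | ((S <-> S) -> ~R) = I | I = I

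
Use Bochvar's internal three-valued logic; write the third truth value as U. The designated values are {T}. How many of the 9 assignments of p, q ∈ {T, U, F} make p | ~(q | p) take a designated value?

3

Designated under: (p=T, q=T); (p=T, q=F); (p=F, q=F).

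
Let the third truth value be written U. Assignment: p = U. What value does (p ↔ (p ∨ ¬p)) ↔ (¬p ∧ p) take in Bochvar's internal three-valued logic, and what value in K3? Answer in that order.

U; U

In Bochvar's internal three-valued logic: ¬p = ¬U = U
p ∨ ¬p = U ∨ U = U
p ↔ (p ∨ ¬p) = U ↔ U = U
¬p = ¬U = U
¬p ∧ p = U ∧ U = U
(p ↔ (p ∨ ¬p)) ↔ (¬p ∧ p) = U ↔ U = U
In K3: ¬p = ¬U = U
p ∨ ¬p = U ∨ U = U
p ↔ (p ∨ ¬p) = U ↔ U = U
¬p = ¬U = U
¬p ∧ p = U ∧ U = U
(p ↔ (p ∨ ¬p)) ↔ (¬p ∧ p) = U ↔ U = U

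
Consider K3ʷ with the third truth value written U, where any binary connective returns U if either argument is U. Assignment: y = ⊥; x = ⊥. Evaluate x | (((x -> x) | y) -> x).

⊥

x -> x = ⊥ -> ⊥ = ⊤
(x -> x) | y = ⊤ | ⊥ = ⊤
((x -> x) | y) -> x = ⊤ -> ⊥ = ⊥
x | (((x -> x) | y) -> x) = ⊥ | ⊥ = ⊥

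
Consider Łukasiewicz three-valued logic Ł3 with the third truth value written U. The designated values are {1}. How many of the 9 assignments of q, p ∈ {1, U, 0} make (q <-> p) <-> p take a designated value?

4

Designated under: (q=1, p=1); (q=1, p=U); (q=1, p=0); (q=0, p=U).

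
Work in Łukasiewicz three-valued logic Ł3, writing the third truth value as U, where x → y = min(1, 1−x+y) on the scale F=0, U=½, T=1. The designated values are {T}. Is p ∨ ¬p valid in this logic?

No

Countermodel: p=U gives U, which is not designated.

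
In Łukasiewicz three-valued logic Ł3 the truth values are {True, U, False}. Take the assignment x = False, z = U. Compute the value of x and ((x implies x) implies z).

x implies x = False implies False = True
(x implies x) implies z = True implies U = U  [min(1, 1−1+½)]
x and ((x implies x) implies z) = False and U = False

False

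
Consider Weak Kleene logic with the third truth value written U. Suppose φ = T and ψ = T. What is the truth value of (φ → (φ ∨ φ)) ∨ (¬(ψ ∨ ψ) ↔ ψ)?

T

φ ∨ φ = T ∨ T = T
φ → (φ ∨ φ) = T → T = T
ψ ∨ ψ = T ∨ T = T
¬(ψ ∨ ψ) = ¬T = F
¬(ψ ∨ ψ) ↔ ψ = F ↔ T = F
(φ → (φ ∨ φ)) ∨ (¬(ψ ∨ ψ) ↔ ψ) = T ∨ F = T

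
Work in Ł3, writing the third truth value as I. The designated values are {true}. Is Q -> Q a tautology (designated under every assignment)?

Every assignment of Q over {true, I, false} gives a value in {true}.
In particular, with Q=I: Q -> Q = true.

Yes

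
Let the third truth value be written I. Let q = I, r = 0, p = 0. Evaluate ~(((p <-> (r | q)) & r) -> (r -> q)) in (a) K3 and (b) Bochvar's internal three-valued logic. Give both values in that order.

0; I

In K3: r | q = 0 | I = I
p <-> (r | q) = 0 <-> I = I
(p <-> (r | q)) & r = I & 0 = 0
r -> q = 0 -> I = 1
((p <-> (r | q)) & r) -> (r -> q) = 0 -> 1 = 1
~(((p <-> (r | q)) & r) -> (r -> q)) = ~1 = 0
In Bochvar's internal three-valued logic: r | q = 0 | I = I
p <-> (r | q) = 0 <-> I = I
(p <-> (r | q)) & r = I & 0 = I
r -> q = 0 -> I = I
((p <-> (r | q)) & r) -> (r -> q) = I -> I = I
~(((p <-> (r | q)) & r) -> (r -> q)) = ~I = I
They differ because K3 and Bochvar's internal three-valued logic treat I differently under the binary connectives.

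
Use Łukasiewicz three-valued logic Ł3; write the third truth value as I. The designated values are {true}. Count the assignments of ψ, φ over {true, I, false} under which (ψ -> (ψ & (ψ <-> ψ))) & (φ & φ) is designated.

Designated under: (ψ=true, φ=true); (ψ=I, φ=true); (ψ=false, φ=true).

3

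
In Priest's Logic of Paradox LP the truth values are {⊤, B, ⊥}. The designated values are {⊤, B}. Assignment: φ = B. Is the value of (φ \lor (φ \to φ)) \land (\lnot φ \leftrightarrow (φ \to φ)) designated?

φ \to φ = B \to B = B  [\lnot B \lor B]
φ \lor (φ \to φ) = B \lor B = B
\lnot φ = \lnot B = B
φ \to φ = B \to B = B
\lnot φ \leftrightarrow (φ \to φ) = B \leftrightarrow B = B
(φ \lor (φ \to φ)) \land (\lnot φ \leftrightarrow (φ \to φ)) = B \land B = B
B ∈ {⊤, B}.

Yes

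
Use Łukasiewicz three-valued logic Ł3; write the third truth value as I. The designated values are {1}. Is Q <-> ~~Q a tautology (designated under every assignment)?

Every assignment of Q over {1, I, 0} gives a value in {1}.
In particular, with Q=I: Q <-> ~~Q = 1.

Yes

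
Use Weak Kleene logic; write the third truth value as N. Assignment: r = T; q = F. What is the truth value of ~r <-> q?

~r = ~T = F
~r <-> q = F <-> F = T

T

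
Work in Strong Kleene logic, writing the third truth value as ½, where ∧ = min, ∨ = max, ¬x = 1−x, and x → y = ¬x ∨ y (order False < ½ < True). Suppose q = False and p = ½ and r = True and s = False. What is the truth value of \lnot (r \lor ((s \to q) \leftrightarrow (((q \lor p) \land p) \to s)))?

s \to q = False \to False = True
q \lor p = False \lor ½ = ½
(q \lor p) \land p = ½ \land ½ = ½
((q \lor p) \land p) \to s = ½ \to False = ½
(s \to q) \leftrightarrow (((q \lor p) \land p) \to s) = True \leftrightarrow ½ = ½
r \lor ((s \to q) \leftrightarrow (((q \lor p) \land p) \to s)) = True \lor ½ = True
\lnot (r \lor ((s \to q) \leftrightarrow (((q \lor p) \land p) \to s))) = \lnot True = False

False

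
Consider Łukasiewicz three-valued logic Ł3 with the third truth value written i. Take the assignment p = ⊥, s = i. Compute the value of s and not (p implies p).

p implies p = ⊥ implies ⊥ = ⊤
not (p implies p) = not ⊤ = ⊥
s and not (p implies p) = i and ⊥ = ⊥

⊥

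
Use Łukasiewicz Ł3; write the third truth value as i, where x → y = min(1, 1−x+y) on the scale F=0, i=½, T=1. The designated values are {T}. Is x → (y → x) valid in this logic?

Every assignment of x, y over {T, i, F} gives a value in {T}.
In particular, with x=i, y=i: x → (y → x) = T.

Yes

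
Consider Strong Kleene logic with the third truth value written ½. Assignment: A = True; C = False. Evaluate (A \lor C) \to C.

A \lor C = True \lor False = True
(A \lor C) \to C = True \to False = False

False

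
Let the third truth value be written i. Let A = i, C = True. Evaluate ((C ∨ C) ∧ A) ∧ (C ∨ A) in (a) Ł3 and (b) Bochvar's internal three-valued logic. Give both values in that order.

i; i

In Ł3: C ∨ C = True ∨ True = True
(C ∨ C) ∧ A = True ∧ i = i
C ∨ A = True ∨ i = True
((C ∨ C) ∧ A) ∧ (C ∨ A) = i ∧ True = i
In Bochvar's internal three-valued logic: C ∨ C = True ∨ True = True
(C ∨ C) ∧ A = True ∧ i = i
C ∨ A = True ∨ i = i
((C ∨ C) ∧ A) ∧ (C ∨ A) = i ∧ i = i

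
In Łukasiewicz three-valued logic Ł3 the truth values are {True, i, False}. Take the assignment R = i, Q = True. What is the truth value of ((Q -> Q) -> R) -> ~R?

True

Q -> Q = True -> True = True
(Q -> Q) -> R = True -> i = i  [min(1, 1−1+½)]
~R = ~i = i
((Q -> Q) -> R) -> ~R = i -> i = True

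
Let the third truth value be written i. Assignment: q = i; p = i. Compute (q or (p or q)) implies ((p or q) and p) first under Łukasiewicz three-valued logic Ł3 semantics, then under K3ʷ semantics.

In Łukasiewicz three-valued logic Ł3: p or q = i or i = i
q or (p or q) = i or i = i
p or q = i or i = i
(p or q) and p = i and i = i
(q or (p or q)) implies ((p or q) and p) = i implies i = ⊤  [min(1, 1−½+½)]
In K3ʷ: p or q = i or i = i
q or (p or q) = i or i = i
p or q = i or i = i
(p or q) and p = i and i = i
(q or (p or q)) implies ((p or q) and p) = i implies i = i  [any arg is the third value ⇒ result is the third value]
They differ because Łukasiewicz three-valued logic Ł3 and K3ʷ treat i differently under the binary connectives.

⊤; i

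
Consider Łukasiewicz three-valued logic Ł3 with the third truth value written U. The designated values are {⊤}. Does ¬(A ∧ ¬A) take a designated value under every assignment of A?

Countermodel: A=U gives U, which is not designated.

No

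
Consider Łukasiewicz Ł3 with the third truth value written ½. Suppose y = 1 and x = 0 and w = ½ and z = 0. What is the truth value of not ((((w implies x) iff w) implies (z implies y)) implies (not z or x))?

0

w implies x = ½ implies 0 = ½
(w implies x) iff w = ½ iff ½ = 1
z implies y = 0 implies 1 = 1
((w implies x) iff w) implies (z implies y) = 1 implies 1 = 1
not z = not 0 = 1
not z or x = 1 or 0 = 1
(((w implies x) iff w) implies (z implies y)) implies (not z or x) = 1 implies 1 = 1
not ((((w implies x) iff w) implies (z implies y)) implies (not z or x)) = not 1 = 0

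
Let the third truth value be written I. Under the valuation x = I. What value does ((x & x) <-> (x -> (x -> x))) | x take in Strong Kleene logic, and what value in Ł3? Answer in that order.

I; I

In Strong Kleene logic: x & x = I & I = I
x -> x = I -> I = I  [~I | I]
x -> (x -> x) = I -> I = I
(x & x) <-> (x -> (x -> x)) = I <-> I = I
((x & x) <-> (x -> (x -> x))) | x = I | I = I
In Ł3: x & x = I & I = I
x -> x = I -> I = ⊤  [min(1, 1−½+½)]
x -> (x -> x) = I -> ⊤ = ⊤
(x & x) <-> (x -> (x -> x)) = I <-> ⊤ = I
((x & x) <-> (x -> (x -> x))) | x = I | I = I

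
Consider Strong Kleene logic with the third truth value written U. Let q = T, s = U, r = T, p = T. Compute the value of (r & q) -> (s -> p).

T

r & q = T & T = T
s -> p = U -> T = T
(r & q) -> (s -> p) = T -> T = T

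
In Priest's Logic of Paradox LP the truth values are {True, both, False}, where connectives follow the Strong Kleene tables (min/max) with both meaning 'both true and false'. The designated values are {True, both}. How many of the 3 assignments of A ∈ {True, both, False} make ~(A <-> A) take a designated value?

1

A=True: False ·
A=both: both ✓
A=False: False ·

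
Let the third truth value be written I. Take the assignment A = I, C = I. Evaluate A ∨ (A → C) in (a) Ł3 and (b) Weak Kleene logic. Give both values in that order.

true; I

In Ł3: A → C = I → I = true  [min(1, 1−½+½)]
A ∨ (A → C) = I ∨ true = true
In Weak Kleene logic: A → C = I → I = I
A ∨ (A → C) = I ∨ I = I
They differ because Ł3 and Weak Kleene logic treat I differently under the binary connectives.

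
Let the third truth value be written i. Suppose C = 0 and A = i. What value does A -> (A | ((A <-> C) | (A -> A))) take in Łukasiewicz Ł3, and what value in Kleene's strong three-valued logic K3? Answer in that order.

In Łukasiewicz Ł3: A <-> C = i <-> 0 = i  [1 − |½−0|]
A -> A = i -> i = 1
(A <-> C) | (A -> A) = i | 1 = 1
A | ((A <-> C) | (A -> A)) = i | 1 = 1
A -> (A | ((A <-> C) | (A -> A))) = i -> 1 = 1
In Kleene's strong three-valued logic K3: A <-> C = i <-> 0 = i
A -> A = i -> i = i  [~i | i]
(A <-> C) | (A -> A) = i | i = i
A | ((A <-> C) | (A -> A)) = i | i = i
A -> (A | ((A <-> C) | (A -> A))) = i -> i = i
They differ because Łukasiewicz Ł3 and Kleene's strong three-valued logic K3 treat i differently under implication.

1; i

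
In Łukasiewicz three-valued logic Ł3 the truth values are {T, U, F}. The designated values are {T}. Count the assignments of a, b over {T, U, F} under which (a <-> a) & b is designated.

3

Designated under: (a=T, b=T); (a=U, b=T); (a=F, b=T).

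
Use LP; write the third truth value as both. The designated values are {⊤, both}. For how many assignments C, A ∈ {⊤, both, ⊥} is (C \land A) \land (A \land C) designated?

Designated under: (C=⊤, A=⊤); (C=⊤, A=both); (C=both, A=⊤); (C=both, A=both).

4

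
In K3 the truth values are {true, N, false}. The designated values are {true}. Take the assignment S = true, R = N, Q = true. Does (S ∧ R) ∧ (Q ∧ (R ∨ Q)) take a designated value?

S ∧ R = true ∧ N = N
R ∨ Q = N ∨ true = true
Q ∧ (R ∨ Q) = true ∧ true = true
(S ∧ R) ∧ (Q ∧ (R ∨ Q)) = N ∧ true = N
N ∉ {true}.

No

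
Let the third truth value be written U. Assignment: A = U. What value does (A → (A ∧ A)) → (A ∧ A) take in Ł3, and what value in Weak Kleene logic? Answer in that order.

In Ł3: A ∧ A = U ∧ U = U
A → (A ∧ A) = U → U = true  [min(1, 1−½+½)]
A ∧ A = U ∧ U = U
(A → (A ∧ A)) → (A ∧ A) = true → U = U
In Weak Kleene logic: A ∧ A = U ∧ U = U
A → (A ∧ A) = U → U = U
A ∧ A = U ∧ U = U
(A → (A ∧ A)) → (A ∧ A) = U → U = U

U; U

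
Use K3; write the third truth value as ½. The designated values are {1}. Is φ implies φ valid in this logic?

Countermodel: φ=½ gives ½, which is not designated.

No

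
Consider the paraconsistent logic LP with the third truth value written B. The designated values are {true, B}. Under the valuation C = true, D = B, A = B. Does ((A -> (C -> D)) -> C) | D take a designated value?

Yes

C -> D = true -> B = B  [~true | B]
A -> (C -> D) = B -> B = B
(A -> (C -> D)) -> C = B -> true = true
((A -> (C -> D)) -> C) | D = true | B = true
true ∈ {true, B}.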